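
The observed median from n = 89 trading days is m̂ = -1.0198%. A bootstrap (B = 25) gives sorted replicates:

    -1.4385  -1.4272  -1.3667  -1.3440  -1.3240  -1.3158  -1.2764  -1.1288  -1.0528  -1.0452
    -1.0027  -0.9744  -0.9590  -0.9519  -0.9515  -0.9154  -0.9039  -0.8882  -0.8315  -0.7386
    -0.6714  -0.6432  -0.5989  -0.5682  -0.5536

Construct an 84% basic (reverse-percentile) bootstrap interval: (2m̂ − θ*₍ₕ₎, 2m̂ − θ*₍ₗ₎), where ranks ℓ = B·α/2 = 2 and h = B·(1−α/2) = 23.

(-1.4407, -0.6124)

Percentile endpoints at ranks 2 and 23: θ*₍2₎ = -1.4272, θ*₍23₎ = -0.5989.
Basic interval reflects these around m̂:
  lower = 2 × -1.0198 − -0.5989 = -1.4407
  upper = 2 × -1.0198 − -1.4272 = -0.6124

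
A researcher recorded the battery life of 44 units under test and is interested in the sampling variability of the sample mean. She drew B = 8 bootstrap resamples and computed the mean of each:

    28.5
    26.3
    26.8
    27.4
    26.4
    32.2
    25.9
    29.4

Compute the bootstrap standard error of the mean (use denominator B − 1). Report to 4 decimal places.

SE* = 2.1166

Bootstrap SE is the standard deviation of the 8 replicate means.
Mean of replicates: (28.5 + 26.3 + 26.8 + 27.4 + 26.4 + 32.2 + 25.9 + 29.4) / 8 = 222.90000 / 8 = 27.86250
Sum of squared deviations: (+0.63750)² + (−1.56250)² + (−1.06250)² + (−0.46250)² + (−1.46250)² + (+4.33750)² + (−1.96250)² + (+1.53750)² = 31.35875
Variance = 31.35875 / 7 = 4.47982
SE* = √4.47982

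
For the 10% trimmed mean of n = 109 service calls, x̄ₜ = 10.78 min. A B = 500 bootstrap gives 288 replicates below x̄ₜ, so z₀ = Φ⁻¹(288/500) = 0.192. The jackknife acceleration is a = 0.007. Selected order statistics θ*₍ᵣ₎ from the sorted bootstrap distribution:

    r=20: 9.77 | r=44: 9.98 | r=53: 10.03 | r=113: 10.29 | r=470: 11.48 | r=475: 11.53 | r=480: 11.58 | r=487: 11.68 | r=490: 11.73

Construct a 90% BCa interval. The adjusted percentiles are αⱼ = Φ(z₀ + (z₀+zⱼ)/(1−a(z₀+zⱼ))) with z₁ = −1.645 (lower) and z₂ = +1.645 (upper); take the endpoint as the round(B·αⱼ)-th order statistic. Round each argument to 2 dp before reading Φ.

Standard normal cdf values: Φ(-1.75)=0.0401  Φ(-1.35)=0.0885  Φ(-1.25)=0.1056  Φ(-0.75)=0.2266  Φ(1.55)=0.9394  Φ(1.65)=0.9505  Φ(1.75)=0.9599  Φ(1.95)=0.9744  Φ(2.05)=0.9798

(10.03, 11.73)

Lower: z₀ + z₁ = 0.192 + (-1.645) = -1.453; 1 − a(z₀+z₁) = 1 − (0.007)(-1.453) = 1.0102; argument = 0.192 + (-1.453)/1.0102 = -1.2464 → -1.25.
α₁ = Φ(-1.25) = 0.1056; rank = round(500 × 0.1056) = 53; θ*₍53₎ = 10.03.
Upper: z₀ + z₂ = 1.837; 1 − a(z₀+z₂) = 0.9871; argument = 2.0529 → 2.05; α₂ = 0.9798; rank = 490; θ*₍490₎ = 11.73.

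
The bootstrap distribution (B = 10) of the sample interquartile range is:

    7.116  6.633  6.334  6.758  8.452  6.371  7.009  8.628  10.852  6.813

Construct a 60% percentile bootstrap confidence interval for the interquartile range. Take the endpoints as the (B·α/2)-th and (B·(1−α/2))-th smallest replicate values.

Sorted replicates: 6.334, 6.371, 6.633, 6.758, 6.813, 7.009, 7.116, 8.452, 8.628, 10.852
α = 0.40; lower rank = 10 × 0.200 = 2; upper rank = 10 × 0.800 = 8.
The 2nd smallest replicate is 6.371; the 8th is 8.452.

(6.371, 8.452)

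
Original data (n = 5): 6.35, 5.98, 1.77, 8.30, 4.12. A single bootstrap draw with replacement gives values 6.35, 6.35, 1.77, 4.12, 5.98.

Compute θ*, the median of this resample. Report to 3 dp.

Sorted: 1.77, 4.12, 5.98, 6.35, 6.35
Median = middle value = 5.980

θ* = 5.980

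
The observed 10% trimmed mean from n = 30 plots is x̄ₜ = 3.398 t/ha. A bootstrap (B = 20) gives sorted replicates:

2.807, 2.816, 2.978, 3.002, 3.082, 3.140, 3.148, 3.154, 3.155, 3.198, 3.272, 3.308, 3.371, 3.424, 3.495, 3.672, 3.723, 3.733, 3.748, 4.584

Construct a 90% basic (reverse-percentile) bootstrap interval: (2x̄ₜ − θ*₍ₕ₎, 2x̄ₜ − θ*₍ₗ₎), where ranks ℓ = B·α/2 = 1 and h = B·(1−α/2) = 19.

(3.048, 3.989)

Percentile endpoints at ranks 1 and 19: θ*₍1₎ = 2.807, θ*₍19₎ = 3.748.
Basic interval reflects these around x̄ₜ:
  lower = 2 × 3.398 − 3.748 = 3.048
  upper = 2 × 3.398 − 2.807 = 3.989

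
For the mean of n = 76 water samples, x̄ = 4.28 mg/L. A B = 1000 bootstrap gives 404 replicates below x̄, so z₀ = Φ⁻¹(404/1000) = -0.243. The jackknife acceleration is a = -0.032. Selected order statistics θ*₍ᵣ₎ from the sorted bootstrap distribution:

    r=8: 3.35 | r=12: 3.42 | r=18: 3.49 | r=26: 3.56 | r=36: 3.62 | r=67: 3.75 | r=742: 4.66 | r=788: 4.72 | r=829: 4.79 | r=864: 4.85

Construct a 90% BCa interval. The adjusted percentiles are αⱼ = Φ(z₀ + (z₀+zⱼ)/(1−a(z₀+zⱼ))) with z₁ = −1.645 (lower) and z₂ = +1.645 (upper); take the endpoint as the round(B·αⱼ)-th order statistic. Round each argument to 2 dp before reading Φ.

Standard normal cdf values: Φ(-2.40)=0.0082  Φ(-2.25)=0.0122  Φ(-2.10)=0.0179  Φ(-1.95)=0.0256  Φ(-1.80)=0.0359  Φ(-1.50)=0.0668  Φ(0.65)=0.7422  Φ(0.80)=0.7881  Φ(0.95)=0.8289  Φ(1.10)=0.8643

(3.42, 4.85)

Lower: z₀ + z₁ = -0.243 + (-1.645) = -1.888; 1 − a(z₀+z₁) = 1 − (-0.032)(-1.888) = 0.9396; argument = -0.243 + (-1.888)/0.9396 = -2.2524 → -2.25.
α₁ = Φ(-2.25) = 0.0122; rank = round(1000 × 0.0122) = 12; θ*₍12₎ = 3.42.
Upper: z₀ + z₂ = 1.402; 1 − a(z₀+z₂) = 1.0449; argument = 1.0988 → 1.10; α₂ = 0.8643; rank = 864; θ*₍864₎ = 4.85.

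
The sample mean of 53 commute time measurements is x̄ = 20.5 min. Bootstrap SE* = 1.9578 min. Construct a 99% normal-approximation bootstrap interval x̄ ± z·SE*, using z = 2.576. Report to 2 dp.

Margin = 2.576 × 1.9578 = 5.043
Interval: 20.5 ± 5.043

(15.46, 25.54)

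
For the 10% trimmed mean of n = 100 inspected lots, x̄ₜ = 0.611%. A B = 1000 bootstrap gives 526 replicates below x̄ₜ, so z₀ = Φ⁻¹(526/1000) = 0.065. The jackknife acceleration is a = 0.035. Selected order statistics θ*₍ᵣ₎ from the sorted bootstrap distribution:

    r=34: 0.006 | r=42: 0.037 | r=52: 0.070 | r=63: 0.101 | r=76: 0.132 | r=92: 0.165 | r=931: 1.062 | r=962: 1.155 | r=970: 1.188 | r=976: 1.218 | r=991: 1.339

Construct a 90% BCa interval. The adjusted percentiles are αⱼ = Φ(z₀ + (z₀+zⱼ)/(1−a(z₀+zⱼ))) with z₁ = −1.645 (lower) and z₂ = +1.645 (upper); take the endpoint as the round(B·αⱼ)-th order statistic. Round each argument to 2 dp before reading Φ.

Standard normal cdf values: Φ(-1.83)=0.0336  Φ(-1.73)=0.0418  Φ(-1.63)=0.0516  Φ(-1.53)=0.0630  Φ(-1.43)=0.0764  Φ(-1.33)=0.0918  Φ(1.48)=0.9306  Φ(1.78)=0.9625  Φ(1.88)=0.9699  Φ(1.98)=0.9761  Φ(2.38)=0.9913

(0.132, 1.188)

Lower: z₀ + z₁ = 0.065 + (-1.645) = -1.580; 1 − a(z₀+z₁) = 1 − (0.035)(-1.580) = 1.0553; argument = 0.065 + (-1.580)/1.0553 = -1.4322 → -1.43.
α₁ = Φ(-1.43) = 0.0764; rank = round(1000 × 0.0764) = 76; θ*₍76₎ = 0.132.
Upper: z₀ + z₂ = 1.710; 1 − a(z₀+z₂) = 0.9402; argument = 1.8839 → 1.88; α₂ = 0.9699; rank = 970; θ*₍970₎ = 1.188.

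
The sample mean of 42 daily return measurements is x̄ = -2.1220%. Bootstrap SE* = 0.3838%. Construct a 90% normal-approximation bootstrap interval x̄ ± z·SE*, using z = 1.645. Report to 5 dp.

Margin = 1.645 × 0.3838 = 0.631351
Interval: -2.1220 ± 0.631351

(-2.75335, -1.49065)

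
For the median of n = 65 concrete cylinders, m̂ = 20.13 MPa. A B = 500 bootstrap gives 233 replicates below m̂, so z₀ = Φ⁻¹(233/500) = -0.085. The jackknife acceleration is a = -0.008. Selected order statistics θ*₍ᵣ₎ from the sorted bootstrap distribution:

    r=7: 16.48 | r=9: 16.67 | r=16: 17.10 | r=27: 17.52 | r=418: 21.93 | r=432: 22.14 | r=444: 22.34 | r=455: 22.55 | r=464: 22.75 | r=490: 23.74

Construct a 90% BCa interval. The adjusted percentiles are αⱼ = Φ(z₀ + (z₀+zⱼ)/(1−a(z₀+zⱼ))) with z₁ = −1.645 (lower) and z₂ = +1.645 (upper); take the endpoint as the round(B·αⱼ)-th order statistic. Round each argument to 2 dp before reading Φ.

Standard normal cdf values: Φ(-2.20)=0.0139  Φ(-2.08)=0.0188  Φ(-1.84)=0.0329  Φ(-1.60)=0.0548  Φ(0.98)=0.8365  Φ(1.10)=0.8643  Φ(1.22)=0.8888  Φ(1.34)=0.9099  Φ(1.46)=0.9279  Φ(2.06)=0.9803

Lower: z₀ + z₁ = -0.085 + (-1.645) = -1.730; 1 − a(z₀+z₁) = 1 − (-0.008)(-1.730) = 0.9862; argument = -0.085 + (-1.730)/0.9862 = -1.8393 → -1.84.
α₁ = Φ(-1.84) = 0.0329; rank = round(500 × 0.0329) = 16; θ*₍16₎ = 17.10.
Upper: z₀ + z₂ = 1.560; 1 − a(z₀+z₂) = 1.0125; argument = 1.4558 → 1.46; α₂ = 0.9279; rank = 464; θ*₍464₎ = 22.75.

(17.10, 22.75)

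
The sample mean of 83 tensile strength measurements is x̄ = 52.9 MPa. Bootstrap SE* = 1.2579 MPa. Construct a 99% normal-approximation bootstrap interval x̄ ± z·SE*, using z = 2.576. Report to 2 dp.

Margin = 2.576 × 1.2579 = 3.240
Interval: 52.9 ± 3.240

(49.66, 56.14)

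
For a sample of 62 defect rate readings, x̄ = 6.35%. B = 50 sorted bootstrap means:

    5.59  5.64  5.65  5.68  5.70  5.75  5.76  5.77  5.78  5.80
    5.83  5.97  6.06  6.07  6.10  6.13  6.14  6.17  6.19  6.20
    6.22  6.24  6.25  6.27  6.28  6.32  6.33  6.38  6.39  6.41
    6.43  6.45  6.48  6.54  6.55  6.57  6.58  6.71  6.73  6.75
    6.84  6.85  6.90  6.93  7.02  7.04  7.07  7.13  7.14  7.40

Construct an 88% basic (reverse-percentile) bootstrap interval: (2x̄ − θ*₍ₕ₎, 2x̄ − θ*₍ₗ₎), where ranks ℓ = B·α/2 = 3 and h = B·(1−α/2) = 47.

Percentile endpoints at ranks 3 and 47: θ*₍3₎ = 5.65, θ*₍47₎ = 7.07.
Basic interval reflects these around x̄:
  lower = 2 × 6.35 − 7.07 = 5.63
  upper = 2 × 6.35 − 5.65 = 7.05

(5.63, 7.05)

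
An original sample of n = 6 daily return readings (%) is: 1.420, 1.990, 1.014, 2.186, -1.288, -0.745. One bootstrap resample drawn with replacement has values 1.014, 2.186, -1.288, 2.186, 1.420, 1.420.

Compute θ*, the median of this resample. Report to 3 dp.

θ* = 1.420

Sorted: -1.288, 1.014, 1.420, 1.420, 2.186, 2.186
Median = average of the two middle values = 1.420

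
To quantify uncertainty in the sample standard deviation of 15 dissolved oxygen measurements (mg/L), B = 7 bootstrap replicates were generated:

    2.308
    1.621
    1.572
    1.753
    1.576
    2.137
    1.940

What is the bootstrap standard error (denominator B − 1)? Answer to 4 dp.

SE* = 0.2927

Bootstrap SE is the standard deviation of the 7 replicate standard deviations.
Mean of replicates: (2.308 + 1.621 + 1.572 + 1.753 + 1.576 + 2.137 + 1.940) / 7 = 12.90700 / 7 = 1.84386
Sum of squared deviations: (+0.46414)² + (−0.22286)² + (−0.27186)² + (−0.09086)² + (−0.26786)² + (+0.29314)² + (+0.09614)² = 0.51418
Variance = 0.51418 / 6 = 0.08570
SE* = √0.08570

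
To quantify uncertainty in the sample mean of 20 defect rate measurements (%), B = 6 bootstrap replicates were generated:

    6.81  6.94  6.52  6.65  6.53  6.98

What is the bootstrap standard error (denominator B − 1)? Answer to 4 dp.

Bootstrap SE is the standard deviation of the 6 replicate means.
Mean of replicates: (6.81 + 6.94 + 6.52 + 6.65 + 6.53 + 6.98) / 6 = 40.43000 / 6 = 6.73833
Sum of squared deviations: (+0.07167)² + (+0.20167)² + (−0.21833)² + (−0.08833)² + (−0.20833)² + (+0.24167)² = 0.20308
Variance = 0.20308 / 5 = 0.04062
SE* = √0.04062

SE* = 0.2015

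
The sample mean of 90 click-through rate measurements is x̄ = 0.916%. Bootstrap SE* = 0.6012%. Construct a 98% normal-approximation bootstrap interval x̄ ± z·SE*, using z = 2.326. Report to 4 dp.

Margin = 2.326 × 0.6012 = 1.39839
Interval: 0.916 ± 1.39839

(-0.4824, 2.3144)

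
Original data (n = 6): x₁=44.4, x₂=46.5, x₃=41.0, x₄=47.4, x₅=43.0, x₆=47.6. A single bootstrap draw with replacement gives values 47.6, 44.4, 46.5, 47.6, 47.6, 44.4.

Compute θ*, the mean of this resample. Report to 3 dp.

Mean = (47.6 + 44.4 + 46.5 + 47.6 + 47.6 + 44.4) / 6 = 278.10 / 6 = 46.350

θ* = 46.350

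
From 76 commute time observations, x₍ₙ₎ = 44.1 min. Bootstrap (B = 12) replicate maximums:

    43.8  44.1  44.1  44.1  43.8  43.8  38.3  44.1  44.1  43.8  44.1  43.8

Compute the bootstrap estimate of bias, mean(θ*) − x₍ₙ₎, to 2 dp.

bias = −0.61

mean(θ*) = (43.8 + 44.1 + 44.1 + 44.1 + 43.8 + 43.8 + 38.3 + 44.1 + 44.1 + 43.8 + 44.1 + 43.8) / 12 = 43.492
bias = 43.492 − 44.1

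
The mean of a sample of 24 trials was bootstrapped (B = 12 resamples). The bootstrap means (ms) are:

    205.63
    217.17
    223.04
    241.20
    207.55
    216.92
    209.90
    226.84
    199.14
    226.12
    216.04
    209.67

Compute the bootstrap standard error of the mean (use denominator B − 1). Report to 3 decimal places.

Bootstrap SE is the standard deviation of the 12 replicate means.
Mean of replicates: (205.63 + 217.17 + 223.04 + 241.20 + 207.55 + 216.92 + 209.90 + 226.84 + 199.14 + 226.12 + 216.04 + 209.67) / 12 = 2599.2200 / 12 = 216.6017
Sum of squared deviations: (−10.9717)² + (+0.5683)² + (+6.4383)² + (+24.5983)² + (−9.0517)² + (+0.3183)² + (−6.7017)² + (+10.2383)² + (−17.4617)² + (+9.5183)² + (−0.5617)² + (−6.9317)² = 1442.8724
Variance = 1442.8724 / 11 = 131.1702
SE* = √131.1702

SE* = 11.453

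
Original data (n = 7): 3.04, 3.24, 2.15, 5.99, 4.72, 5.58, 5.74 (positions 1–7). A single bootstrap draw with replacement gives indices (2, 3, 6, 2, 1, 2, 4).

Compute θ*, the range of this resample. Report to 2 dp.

Resample values: 3.24, 2.15, 5.58, 3.24, 3.04, 3.24, 5.99.
Range = 5.99 − 2.15 = 3.84

θ* = 3.84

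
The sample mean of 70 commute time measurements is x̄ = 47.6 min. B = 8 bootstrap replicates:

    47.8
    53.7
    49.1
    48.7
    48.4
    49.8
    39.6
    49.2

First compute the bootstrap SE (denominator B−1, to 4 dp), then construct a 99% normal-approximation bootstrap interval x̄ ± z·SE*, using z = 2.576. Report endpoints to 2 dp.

(37.44, 57.76)

Mean of replicates = 48.2875; sum of squared deviations = 108.9688; SE* = √(108.9688/7) = 3.9455
Margin = 2.576 × 3.9455 = 10.164
Interval: 47.6 ± 10.164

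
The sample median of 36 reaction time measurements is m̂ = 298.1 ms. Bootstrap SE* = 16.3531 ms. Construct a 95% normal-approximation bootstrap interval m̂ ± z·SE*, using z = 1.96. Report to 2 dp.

(266.05, 330.15)

Margin = 1.96 × 16.3531 = 32.052
Interval: 298.1 ± 32.052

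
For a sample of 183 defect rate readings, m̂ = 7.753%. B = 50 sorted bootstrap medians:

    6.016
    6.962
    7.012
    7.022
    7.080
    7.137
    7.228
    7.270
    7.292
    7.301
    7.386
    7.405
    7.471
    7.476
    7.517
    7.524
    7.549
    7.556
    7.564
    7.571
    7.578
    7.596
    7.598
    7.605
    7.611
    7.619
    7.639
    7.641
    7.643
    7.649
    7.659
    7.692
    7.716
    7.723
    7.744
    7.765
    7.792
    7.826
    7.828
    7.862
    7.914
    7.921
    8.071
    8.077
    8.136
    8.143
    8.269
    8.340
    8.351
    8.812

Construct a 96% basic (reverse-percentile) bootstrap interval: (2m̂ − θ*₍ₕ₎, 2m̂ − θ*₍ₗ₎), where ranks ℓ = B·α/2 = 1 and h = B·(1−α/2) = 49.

Percentile endpoints at ranks 1 and 49: θ*₍1₎ = 6.016, θ*₍49₎ = 8.351.
Basic interval reflects these around m̂:
  lower = 2 × 7.753 − 8.351 = 7.155
  upper = 2 × 7.753 − 6.016 = 9.490

(7.155, 9.490)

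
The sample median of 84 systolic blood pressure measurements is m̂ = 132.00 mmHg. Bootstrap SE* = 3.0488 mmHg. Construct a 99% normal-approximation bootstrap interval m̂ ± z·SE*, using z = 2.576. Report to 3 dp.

(124.146, 139.854)

Margin = 2.576 × 3.0488 = 7.8537
Interval: 132.00 ± 7.8537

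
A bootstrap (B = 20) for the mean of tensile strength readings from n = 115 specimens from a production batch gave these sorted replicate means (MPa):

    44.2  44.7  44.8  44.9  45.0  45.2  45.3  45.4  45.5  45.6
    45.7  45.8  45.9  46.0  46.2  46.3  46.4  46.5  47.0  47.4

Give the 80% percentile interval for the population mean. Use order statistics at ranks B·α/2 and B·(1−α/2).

α = 0.20; lower rank = 20 × 0.100 = 2; upper rank = 20 × 0.900 = 18.
The 2nd smallest replicate is 44.7; the 18th is 46.5.

(44.7, 46.5)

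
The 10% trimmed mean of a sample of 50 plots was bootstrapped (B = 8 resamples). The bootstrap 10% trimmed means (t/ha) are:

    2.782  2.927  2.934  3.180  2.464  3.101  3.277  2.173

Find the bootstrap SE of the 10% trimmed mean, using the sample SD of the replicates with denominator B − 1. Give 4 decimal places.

Bootstrap SE is the standard deviation of the 8 replicate 10% trimmed means.
Mean of replicates: (2.782 + 2.927 + 2.934 + 3.180 + 2.464 + 3.101 + 3.277 + 2.173) / 8 = 22.83800 / 8 = 2.85475
Sum of squared deviations: (−0.07275)² + (+0.07225)² + (+0.07925)² + (+0.32525)² + (−0.39075)² + (+0.24625)² + (+0.42225)² + (−0.68175)² = 0.97898
Variance = 0.97898 / 7 = 0.13985
SE* = √0.13985

SE* = 0.3740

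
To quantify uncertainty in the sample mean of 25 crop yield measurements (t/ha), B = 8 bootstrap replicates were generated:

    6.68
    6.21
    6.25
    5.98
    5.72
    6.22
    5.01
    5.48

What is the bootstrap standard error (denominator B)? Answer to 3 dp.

Bootstrap SE is the standard deviation of the 8 replicate means.
Mean of replicates: (6.68 + 6.21 + 6.25 + 5.98 + 5.72 + 6.22 + 5.01 + 5.48) / 8 = 47.5500 / 8 = 5.9437
Sum of squared deviations: (+0.7363)² + (+0.2663)² + (+0.3063)² + (+0.0363)² + (−0.2237)² + (+0.2763)² + (−0.9337)² + (−0.4637)² = 1.9214
Variance = 1.9214 / 8 = 0.2402
SE* = √0.2402

SE* = 0.490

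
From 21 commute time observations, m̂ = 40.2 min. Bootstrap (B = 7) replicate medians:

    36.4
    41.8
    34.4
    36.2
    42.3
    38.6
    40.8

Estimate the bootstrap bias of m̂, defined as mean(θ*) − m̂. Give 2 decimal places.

bias = −1.56

mean(θ*) = (36.4 + 41.8 + 34.4 + 36.2 + 42.3 + 38.6 + 40.8) / 7 = 38.643
bias = 38.643 − 40.2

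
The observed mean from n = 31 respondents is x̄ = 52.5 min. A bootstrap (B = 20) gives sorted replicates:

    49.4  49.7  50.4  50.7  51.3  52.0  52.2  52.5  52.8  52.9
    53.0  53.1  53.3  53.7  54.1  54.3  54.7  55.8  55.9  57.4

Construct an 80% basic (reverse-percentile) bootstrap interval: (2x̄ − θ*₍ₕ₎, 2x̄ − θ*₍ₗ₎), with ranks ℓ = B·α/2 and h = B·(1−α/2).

(49.2, 55.3)

Percentile endpoints at ranks 2 and 18: θ*₍2₎ = 49.7, θ*₍18₎ = 55.8.
Basic interval reflects these around x̄:
  lower = 2 × 52.5 − 55.8 = 49.2
  upper = 2 × 52.5 − 49.7 = 55.3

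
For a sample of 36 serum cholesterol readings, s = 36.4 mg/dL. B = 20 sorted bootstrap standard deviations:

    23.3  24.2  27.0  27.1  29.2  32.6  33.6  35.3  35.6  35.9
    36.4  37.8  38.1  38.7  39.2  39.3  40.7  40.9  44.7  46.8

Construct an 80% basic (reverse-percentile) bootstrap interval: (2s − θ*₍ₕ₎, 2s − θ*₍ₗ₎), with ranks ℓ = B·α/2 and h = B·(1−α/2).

Percentile endpoints at ranks 2 and 18: θ*₍2₎ = 24.2, θ*₍18₎ = 40.9.
Basic interval reflects these around s:
  lower = 2 × 36.4 − 40.9 = 31.9
  upper = 2 × 36.4 − 24.2 = 48.6

(31.9, 48.6)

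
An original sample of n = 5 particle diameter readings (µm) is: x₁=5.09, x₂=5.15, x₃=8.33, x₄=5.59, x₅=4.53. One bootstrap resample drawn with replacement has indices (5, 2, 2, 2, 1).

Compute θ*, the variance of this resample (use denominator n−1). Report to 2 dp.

θ* = 0.07

Resample values: 4.53, 5.15, 5.15, 5.15, 5.09.
Mean = 5.0140; sum of squared deviations = 0.2955
s² = 0.2955 / 4 = 0.0739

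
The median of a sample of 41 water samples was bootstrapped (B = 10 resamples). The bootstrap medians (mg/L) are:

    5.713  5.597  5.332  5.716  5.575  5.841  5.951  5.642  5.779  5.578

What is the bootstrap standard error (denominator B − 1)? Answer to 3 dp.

SE* = 0.171

Bootstrap SE is the standard deviation of the 10 replicate medians.
Mean of replicates: (5.713 + 5.597 + 5.332 + 5.716 + 5.575 + 5.841 + 5.951 + 5.642 + 5.779 + 5.578) / 10 = 56.7240 / 10 = 5.6724
Sum of squared deviations: (+0.0406)² + (−0.0754)² + (−0.3404)² + (+0.0436)² + (−0.0974)² + (+0.1686)² + (+0.2786)² + (−0.0304)² + (+0.1066)² + (−0.0944)² = 0.2618
Variance = 0.2618 / 9 = 0.0291
SE* = √0.0291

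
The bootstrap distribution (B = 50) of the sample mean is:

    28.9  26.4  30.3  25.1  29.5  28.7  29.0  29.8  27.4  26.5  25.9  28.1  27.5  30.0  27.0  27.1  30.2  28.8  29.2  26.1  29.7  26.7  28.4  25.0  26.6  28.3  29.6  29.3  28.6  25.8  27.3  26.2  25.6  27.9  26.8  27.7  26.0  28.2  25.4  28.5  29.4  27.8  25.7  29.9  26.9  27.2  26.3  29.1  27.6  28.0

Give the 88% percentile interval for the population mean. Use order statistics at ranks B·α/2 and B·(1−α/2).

Sorted replicates: 25.0, 25.1, 25.4, 25.6, 25.7, 25.8, 25.9, 26.0, 26.1, 26.2, 26.3, 26.4, 26.5, 26.6, 26.7, 26.8, 26.9, 27.0, 27.1, 27.2, 27.3, 27.4, 27.5, 27.6, 27.7, 27.8, 27.9, 28.0, 28.1, 28.2, 28.3, 28.4, 28.5, 28.6, 28.7, 28.8, 28.9, 29.0, 29.1, 29.2, 29.3, 29.4, 29.5, 29.6, 29.7, 29.8, 29.9, 30.0, 30.2, 30.3
α = 0.12; lower rank = 50 × 0.060 = 3; upper rank = 50 × 0.940 = 47.
The 3rd smallest replicate is 25.4; the 47th is 29.9.

(25.4, 29.9)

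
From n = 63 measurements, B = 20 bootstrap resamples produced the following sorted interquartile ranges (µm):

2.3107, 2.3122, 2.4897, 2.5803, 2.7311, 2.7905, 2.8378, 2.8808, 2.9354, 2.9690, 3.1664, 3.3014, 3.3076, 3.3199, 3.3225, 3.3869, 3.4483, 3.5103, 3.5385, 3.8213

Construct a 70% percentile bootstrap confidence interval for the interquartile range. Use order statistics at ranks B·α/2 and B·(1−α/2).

(2.4897, 3.4483)

α = 0.30; lower rank = 20 × 0.150 = 3; upper rank = 20 × 0.850 = 17.
The 3rd smallest replicate is 2.4897; the 17th is 3.4483.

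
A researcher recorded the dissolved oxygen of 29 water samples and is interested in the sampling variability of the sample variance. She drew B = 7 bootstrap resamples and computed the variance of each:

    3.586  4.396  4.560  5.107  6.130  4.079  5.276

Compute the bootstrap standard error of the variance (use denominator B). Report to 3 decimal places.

Bootstrap SE is the standard deviation of the 7 replicate variances.
Mean of replicates: (3.586 + 4.396 + 4.560 + 5.107 + 6.130 + 4.079 + 5.276) / 7 = 33.1340 / 7 = 4.7334
Sum of squared deviations: (−1.1474)² + (−0.3374)² + (−0.1734)² + (+0.3736)² + (+1.3966)² + (−0.6544)² + (+0.5426)² = 4.2732
Variance = 4.2732 / 7 = 0.6105
SE* = √0.6105

SE* = 0.781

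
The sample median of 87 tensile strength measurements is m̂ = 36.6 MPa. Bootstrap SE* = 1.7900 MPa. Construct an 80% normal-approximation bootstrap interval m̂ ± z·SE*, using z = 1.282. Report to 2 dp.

Margin = 1.282 × 1.7900 = 2.295
Interval: 36.6 ± 2.295

(34.31, 38.89)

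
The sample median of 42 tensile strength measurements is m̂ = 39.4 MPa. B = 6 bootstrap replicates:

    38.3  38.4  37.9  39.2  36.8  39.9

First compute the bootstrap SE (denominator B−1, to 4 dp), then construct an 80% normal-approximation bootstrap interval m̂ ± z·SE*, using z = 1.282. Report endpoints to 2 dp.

Mean of replicates = 38.4167; sum of squared deviations = 5.7083; SE* = √(5.7083/5) = 1.0685
Margin = 1.282 × 1.0685 = 1.370
Interval: 39.4 ± 1.370

(38.03, 40.77)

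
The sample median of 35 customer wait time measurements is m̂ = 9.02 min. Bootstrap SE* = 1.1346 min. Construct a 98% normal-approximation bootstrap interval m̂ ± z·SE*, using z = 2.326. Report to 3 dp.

(6.381, 11.659)

Margin = 2.326 × 1.1346 = 2.6391
Interval: 9.02 ± 2.6391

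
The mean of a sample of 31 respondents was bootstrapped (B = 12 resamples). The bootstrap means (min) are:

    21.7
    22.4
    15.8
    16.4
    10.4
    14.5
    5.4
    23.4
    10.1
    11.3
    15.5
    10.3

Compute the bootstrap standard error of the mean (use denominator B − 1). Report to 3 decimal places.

Bootstrap SE is the standard deviation of the 12 replicate means.
Mean of replicates: (21.7 + 22.4 + 15.8 + 16.4 + 10.4 + 14.5 + 5.4 + 23.4 + 10.1 + 11.3 + 15.5 + 10.3) / 12 = 177.2000 / 12 = 14.7667
Sum of squared deviations: (+6.9333)² + (+7.6333)² + (+1.0333)² + (+1.6333)² + (−4.3667)² + (−0.2667)² + (−9.3667)² + (+8.6333)² + (−4.6667)² + (−3.4667)² + (+0.7333)² + (−4.4667)² = 345.7667
Variance = 345.7667 / 11 = 31.4333
SE* = √31.4333

SE* = 5.607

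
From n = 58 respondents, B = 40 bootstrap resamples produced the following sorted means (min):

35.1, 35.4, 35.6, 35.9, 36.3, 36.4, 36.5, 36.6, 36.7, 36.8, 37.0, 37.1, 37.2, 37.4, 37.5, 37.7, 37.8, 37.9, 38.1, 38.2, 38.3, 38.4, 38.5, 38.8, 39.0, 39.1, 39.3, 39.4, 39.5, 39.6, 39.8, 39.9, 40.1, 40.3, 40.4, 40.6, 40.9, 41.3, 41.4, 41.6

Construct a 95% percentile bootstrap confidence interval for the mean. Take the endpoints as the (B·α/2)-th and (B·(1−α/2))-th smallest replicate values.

(35.1, 41.4)

α = 0.05; lower rank = 40 × 0.025 = 1; upper rank = 40 × 0.975 = 39.
The 1st smallest replicate is 35.1; the 39th is 41.4.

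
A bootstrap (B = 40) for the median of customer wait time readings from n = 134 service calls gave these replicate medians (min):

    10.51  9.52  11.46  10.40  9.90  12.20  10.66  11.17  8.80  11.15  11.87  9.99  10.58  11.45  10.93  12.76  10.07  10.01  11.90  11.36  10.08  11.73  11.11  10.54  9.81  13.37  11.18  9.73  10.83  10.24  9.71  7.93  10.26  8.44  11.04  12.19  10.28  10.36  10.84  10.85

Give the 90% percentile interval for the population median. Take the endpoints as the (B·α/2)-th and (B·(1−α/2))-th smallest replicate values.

Sorted replicates: 7.93, 8.44, 8.80, 9.52, 9.71, 9.73, 9.81, 9.90, 9.99, 10.01, 10.07, 10.08, 10.24, 10.26, 10.28, 10.36, 10.40, 10.51, 10.54, 10.58, 10.66, 10.83, 10.84, 10.85, 10.93, 11.04, 11.11, 11.15, 11.17, 11.18, 11.36, 11.45, 11.46, 11.73, 11.87, 11.90, 12.19, 12.20, 12.76, 13.37
α = 0.10; lower rank = 40 × 0.050 = 2; upper rank = 40 × 0.950 = 38.
The 2nd smallest replicate is 8.44; the 38th is 12.20.

(8.44, 12.20)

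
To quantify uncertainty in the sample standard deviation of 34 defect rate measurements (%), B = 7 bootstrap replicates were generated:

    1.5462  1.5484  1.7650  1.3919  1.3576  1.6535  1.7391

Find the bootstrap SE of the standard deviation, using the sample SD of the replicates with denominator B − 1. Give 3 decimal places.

SE* = 0.159

Bootstrap SE is the standard deviation of the 7 replicate standard deviations.
Mean of replicates: (1.5462 + 1.5484 + 1.7650 + 1.3919 + 1.3576 + 1.6535 + 1.7391) / 7 = 11.00170 / 7 = 1.57167
Sum of squared deviations: (−0.02547)² + (−0.02327)² + (+0.19333)² + (−0.17977)² + (−0.21407)² + (+0.08183)² + (+0.16743)² = 0.15144
Variance = 0.15144 / 6 = 0.02524
SE* = √0.02524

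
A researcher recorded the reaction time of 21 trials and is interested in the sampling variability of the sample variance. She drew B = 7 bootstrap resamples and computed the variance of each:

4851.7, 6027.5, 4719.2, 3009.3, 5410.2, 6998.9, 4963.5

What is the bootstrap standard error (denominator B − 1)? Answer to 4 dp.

SE* = 1234.7333

Bootstrap SE is the standard deviation of the 7 replicate variances.
Mean of replicates: (4851.7 + 6027.5 + 4719.2 + 3009.3 + 5410.2 + 6998.9 + 4963.5) / 7 = 35980.30000 / 7 = 5140.04286
Sum of squared deviations: (−288.34286)² + (+887.45714)² + (−420.84286)² + (−2130.74286)² + (+270.15714)² + (+1858.85714)² + (−176.54286)² = 9147397.75714
Variance = 9147397.75714 / 6 = 1524566.29286
SE* = √1524566.29286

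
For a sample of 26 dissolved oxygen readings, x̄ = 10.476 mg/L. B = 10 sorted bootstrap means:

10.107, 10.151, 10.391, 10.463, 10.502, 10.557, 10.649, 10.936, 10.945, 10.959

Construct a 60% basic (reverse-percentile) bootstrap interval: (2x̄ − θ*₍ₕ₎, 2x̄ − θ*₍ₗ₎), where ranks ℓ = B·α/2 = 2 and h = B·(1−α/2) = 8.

Percentile endpoints at ranks 2 and 8: θ*₍2₎ = 10.151, θ*₍8₎ = 10.936.
Basic interval reflects these around x̄:
  lower = 2 × 10.476 − 10.936 = 10.016
  upper = 2 × 10.476 − 10.151 = 10.801

(10.016, 10.801)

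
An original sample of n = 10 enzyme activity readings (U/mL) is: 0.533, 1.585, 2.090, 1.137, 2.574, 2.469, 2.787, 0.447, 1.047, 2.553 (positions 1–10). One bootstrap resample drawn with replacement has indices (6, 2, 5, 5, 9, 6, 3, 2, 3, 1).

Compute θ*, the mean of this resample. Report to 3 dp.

Resample values: 2.469, 1.585, 2.574, 2.574, 1.047, 2.469, 2.090, 1.585, 2.090, 0.533.
Mean = (2.469 + 1.585 + 2.574 + 2.574 + 1.047 + 2.469 + 2.090 + 1.585 + 2.090 + 0.533) / 10 = 19.0160 / 10 = 1.902

θ* = 1.902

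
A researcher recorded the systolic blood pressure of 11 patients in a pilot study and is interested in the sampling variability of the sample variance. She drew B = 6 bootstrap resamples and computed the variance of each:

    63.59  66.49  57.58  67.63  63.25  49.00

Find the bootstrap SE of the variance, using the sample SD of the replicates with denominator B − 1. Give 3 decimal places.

SE* = 6.945

Bootstrap SE is the standard deviation of the 6 replicate variances.
Mean of replicates: (63.59 + 66.49 + 57.58 + 67.63 + 63.25 + 49.00) / 6 = 367.5400 / 6 = 61.2567
Sum of squared deviations: (+2.3333)² + (+5.2333)² + (−3.6767)² + (+6.3733)² + (+1.9933)² + (−12.2567)² = 241.1687
Variance = 241.1687 / 5 = 48.2337
SE* = √48.2337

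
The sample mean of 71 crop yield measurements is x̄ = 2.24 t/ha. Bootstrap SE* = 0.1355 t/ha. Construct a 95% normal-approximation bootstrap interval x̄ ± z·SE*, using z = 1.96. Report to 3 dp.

Margin = 1.96 × 0.1355 = 0.2656
Interval: 2.24 ± 0.2656

(1.974, 2.506)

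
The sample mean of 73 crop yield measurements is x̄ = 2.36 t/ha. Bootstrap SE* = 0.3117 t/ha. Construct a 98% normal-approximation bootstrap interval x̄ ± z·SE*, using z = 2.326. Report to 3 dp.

Margin = 2.326 × 0.3117 = 0.7250
Interval: 2.36 ± 0.7250

(1.635, 3.085)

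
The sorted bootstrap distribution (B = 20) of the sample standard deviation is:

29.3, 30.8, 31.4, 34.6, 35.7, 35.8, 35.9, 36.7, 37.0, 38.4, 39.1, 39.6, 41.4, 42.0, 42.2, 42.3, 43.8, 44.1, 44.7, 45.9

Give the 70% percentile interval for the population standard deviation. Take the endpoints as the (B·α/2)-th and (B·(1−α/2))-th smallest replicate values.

α = 0.30; lower rank = 20 × 0.150 = 3; upper rank = 20 × 0.850 = 17.
The 3rd smallest replicate is 31.4; the 17th is 43.8.

(31.4, 43.8)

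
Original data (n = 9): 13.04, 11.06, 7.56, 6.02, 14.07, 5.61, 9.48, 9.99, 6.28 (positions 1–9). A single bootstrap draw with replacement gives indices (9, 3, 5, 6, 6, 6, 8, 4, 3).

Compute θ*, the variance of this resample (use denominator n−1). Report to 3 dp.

Resample values: 6.28, 7.56, 14.07, 5.61, 5.61, 5.61, 9.99, 6.02, 7.56.
Mean = 7.5900; sum of squared deviations = 63.6944
s² = 63.6944 / 8 = 7.9618

θ* = 7.962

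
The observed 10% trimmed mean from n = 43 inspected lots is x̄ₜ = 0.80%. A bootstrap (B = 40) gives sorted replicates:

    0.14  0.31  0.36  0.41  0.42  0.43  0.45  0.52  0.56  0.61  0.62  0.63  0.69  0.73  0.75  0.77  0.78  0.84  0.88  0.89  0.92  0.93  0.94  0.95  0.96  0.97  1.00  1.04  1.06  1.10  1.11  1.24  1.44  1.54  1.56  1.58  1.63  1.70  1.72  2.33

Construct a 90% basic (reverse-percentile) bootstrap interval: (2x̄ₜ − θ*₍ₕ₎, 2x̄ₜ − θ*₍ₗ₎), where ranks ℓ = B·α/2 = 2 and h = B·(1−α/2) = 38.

(-0.10, 1.29)

Percentile endpoints at ranks 2 and 38: θ*₍2₎ = 0.31, θ*₍38₎ = 1.70.
Basic interval reflects these around x̄ₜ:
  lower = 2 × 0.80 − 1.70 = -0.10
  upper = 2 × 0.80 − 0.31 = 1.29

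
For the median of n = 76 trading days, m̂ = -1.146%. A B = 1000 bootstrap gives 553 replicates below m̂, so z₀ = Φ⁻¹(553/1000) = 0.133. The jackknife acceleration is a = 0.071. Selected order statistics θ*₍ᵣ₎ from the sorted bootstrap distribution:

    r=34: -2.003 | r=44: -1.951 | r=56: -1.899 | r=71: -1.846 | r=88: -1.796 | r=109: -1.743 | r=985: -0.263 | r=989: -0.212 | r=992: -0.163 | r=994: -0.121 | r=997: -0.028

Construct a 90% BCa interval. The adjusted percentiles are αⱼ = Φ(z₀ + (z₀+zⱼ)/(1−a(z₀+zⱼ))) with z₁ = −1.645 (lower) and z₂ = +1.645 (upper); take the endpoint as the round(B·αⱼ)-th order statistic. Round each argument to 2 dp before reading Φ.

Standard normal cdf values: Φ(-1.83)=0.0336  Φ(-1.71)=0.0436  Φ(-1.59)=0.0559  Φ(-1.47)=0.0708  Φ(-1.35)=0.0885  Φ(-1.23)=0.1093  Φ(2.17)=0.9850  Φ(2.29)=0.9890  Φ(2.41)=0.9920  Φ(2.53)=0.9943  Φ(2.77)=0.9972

Lower: z₀ + z₁ = 0.133 + (-1.645) = -1.512; 1 − a(z₀+z₁) = 1 − (0.071)(-1.512) = 1.1074; argument = 0.133 + (-1.512)/1.1074 = -1.2324 → -1.23.
α₁ = Φ(-1.23) = 0.1093; rank = round(1000 × 0.1093) = 109; θ*₍109₎ = -1.743.
Upper: z₀ + z₂ = 1.778; 1 − a(z₀+z₂) = 0.8738; argument = 2.1679 → 2.17; α₂ = 0.9850; rank = 985; θ*₍985₎ = -0.263.

(-1.743, -0.263)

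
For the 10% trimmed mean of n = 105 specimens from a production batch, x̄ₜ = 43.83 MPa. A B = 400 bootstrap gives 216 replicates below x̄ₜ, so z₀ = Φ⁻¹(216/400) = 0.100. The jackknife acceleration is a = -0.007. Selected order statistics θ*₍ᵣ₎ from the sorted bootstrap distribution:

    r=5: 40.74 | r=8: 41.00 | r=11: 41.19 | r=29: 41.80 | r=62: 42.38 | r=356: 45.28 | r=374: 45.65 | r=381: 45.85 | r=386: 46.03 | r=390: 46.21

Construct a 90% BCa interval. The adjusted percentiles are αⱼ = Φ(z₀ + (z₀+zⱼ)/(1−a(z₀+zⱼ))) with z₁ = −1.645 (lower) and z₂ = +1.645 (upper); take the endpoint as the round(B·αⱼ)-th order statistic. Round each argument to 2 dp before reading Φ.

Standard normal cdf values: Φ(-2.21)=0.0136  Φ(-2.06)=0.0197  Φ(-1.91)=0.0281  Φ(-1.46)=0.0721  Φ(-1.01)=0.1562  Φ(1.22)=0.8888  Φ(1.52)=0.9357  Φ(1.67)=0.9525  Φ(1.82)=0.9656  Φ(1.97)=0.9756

Lower: z₀ + z₁ = 0.100 + (-1.645) = -1.545; 1 − a(z₀+z₁) = 1 − (-0.007)(-1.545) = 0.9892; argument = 0.100 + (-1.545)/0.9892 = -1.4619 → -1.46.
α₁ = Φ(-1.46) = 0.0721; rank = round(400 × 0.0721) = 29; θ*₍29₎ = 41.80.
Upper: z₀ + z₂ = 1.745; 1 − a(z₀+z₂) = 1.0122; argument = 1.8239 → 1.82; α₂ = 0.9656; rank = 386; θ*₍386₎ = 46.03.

(41.80, 46.03)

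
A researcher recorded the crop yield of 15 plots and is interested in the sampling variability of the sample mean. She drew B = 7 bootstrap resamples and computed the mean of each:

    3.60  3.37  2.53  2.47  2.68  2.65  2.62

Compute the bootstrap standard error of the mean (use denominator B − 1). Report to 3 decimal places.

Bootstrap SE is the standard deviation of the 7 replicate means.
Mean of replicates: (3.60 + 3.37 + 2.53 + 2.47 + 2.68 + 2.65 + 2.62) / 7 = 19.9200 / 7 = 2.8457
Sum of squared deviations: (+0.7543)² + (+0.5243)² + (−0.3157)² + (−0.3757)² + (−0.1657)² + (−0.1957)² + (−0.2257)² = 1.2014
Variance = 1.2014 / 6 = 0.2002
SE* = √0.2002

SE* = 0.447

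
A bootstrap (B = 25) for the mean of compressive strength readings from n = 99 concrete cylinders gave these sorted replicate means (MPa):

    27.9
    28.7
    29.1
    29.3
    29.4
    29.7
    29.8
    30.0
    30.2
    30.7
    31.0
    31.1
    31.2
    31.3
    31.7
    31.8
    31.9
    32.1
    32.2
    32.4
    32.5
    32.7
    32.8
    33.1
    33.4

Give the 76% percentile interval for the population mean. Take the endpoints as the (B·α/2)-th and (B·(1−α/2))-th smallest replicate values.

(29.1, 32.7)

α = 0.24; lower rank = 25 × 0.120 = 3; upper rank = 25 × 0.880 = 22.
The 3rd smallest replicate is 29.1; the 22nd is 32.7.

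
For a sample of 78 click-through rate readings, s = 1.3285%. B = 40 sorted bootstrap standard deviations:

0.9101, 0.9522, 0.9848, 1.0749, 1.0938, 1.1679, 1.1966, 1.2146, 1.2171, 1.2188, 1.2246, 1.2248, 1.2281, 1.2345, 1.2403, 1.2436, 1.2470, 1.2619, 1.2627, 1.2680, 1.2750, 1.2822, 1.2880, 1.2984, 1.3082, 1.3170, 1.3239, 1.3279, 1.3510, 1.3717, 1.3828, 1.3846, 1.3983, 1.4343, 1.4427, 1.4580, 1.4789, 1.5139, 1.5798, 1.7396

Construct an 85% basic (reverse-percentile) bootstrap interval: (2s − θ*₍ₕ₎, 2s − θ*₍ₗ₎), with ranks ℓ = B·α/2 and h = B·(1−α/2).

Percentile endpoints at ranks 3 and 37: θ*₍3₎ = 0.9848, θ*₍37₎ = 1.4789.
Basic interval reflects these around s:
  lower = 2 × 1.3285 − 1.4789 = 1.1781
  upper = 2 × 1.3285 − 0.9848 = 1.6722

(1.1781, 1.6722)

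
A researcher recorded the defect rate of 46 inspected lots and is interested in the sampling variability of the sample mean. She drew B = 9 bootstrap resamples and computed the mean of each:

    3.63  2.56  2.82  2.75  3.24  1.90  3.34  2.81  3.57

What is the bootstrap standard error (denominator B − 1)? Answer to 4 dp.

SE* = 0.5493

Bootstrap SE is the standard deviation of the 9 replicate means.
Mean of replicates: (3.63 + 2.56 + 2.82 + 2.75 + 3.24 + 1.90 + 3.34 + 2.81 + 3.57) / 9 = 26.62000 / 9 = 2.95778
Sum of squared deviations: (+0.67222)² + (−0.39778)² + (−0.13778)² + (−0.20778)² + (+0.28222)² + (−1.05778)² + (+0.38222)² + (−0.14778)² + (+0.61222)² = 2.41356
Variance = 2.41356 / 8 = 0.30169
SE* = √0.30169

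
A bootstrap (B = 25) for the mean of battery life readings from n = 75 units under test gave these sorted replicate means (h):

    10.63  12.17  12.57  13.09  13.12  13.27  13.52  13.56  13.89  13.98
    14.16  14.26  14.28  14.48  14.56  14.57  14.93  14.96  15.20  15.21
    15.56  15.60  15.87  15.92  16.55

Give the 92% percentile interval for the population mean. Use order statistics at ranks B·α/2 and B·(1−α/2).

(10.63, 15.92)

α = 0.08; lower rank = 25 × 0.040 = 1; upper rank = 25 × 0.960 = 24.
The 1st smallest replicate is 10.63; the 24th is 15.92.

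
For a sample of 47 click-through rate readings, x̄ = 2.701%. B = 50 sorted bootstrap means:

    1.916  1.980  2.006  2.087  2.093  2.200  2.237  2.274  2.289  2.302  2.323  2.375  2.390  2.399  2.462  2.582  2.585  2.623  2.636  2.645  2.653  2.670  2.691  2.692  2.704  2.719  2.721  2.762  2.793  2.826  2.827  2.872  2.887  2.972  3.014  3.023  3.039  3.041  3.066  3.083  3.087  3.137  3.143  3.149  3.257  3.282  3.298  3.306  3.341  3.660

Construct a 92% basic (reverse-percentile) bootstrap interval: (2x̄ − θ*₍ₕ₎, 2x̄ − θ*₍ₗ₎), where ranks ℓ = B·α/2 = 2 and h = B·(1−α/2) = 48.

(2.096, 3.422)

Percentile endpoints at ranks 2 and 48: θ*₍2₎ = 1.980, θ*₍48₎ = 3.306.
Basic interval reflects these around x̄:
  lower = 2 × 2.701 − 3.306 = 2.096
  upper = 2 × 2.701 − 1.980 = 3.422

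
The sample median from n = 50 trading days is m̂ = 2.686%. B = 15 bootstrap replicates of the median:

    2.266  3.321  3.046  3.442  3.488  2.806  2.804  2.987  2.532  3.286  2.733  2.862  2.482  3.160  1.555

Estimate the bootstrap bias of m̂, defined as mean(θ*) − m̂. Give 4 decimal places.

bias = +0.1653

mean(θ*) = (2.266 + 3.321 + 3.046 + 3.442 + 3.488 + 2.806 + 2.804 + 2.987 + 2.532 + 3.286 + 2.733 + 2.862 + 2.482 + 3.160 + 1.555) / 15 = 2.85133
bias = 2.85133 − 2.686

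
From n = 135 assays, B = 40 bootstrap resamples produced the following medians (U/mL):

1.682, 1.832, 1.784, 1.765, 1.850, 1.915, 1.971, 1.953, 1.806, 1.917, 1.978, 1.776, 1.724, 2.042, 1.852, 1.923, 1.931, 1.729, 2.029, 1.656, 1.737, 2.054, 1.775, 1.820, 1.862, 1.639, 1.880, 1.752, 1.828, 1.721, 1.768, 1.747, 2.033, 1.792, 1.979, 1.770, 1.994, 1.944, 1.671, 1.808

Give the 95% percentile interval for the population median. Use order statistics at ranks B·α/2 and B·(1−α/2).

(1.639, 2.042)

Sorted replicates: 1.639, 1.656, 1.671, 1.682, 1.721, 1.724, 1.729, 1.737, 1.747, 1.752, 1.765, 1.768, 1.770, 1.775, 1.776, 1.784, 1.792, 1.806, 1.808, 1.820, 1.828, 1.832, 1.850, 1.852, 1.862, 1.880, 1.915, 1.917, 1.923, 1.931, 1.944, 1.953, 1.971, 1.978, 1.979, 1.994, 2.029, 2.033, 2.042, 2.054
α = 0.05; lower rank = 40 × 0.025 = 1; upper rank = 40 × 0.975 = 39.
The 1st smallest replicate is 1.639; the 39th is 2.042.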